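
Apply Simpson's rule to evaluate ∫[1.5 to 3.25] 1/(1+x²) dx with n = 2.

f(x) = 1/(1+x²)
a = 1.5, b = 3.25, n = 2
h = (b - a)/n = 0.875000

Simpson's rule: (h/3)[f(x₀) + 4f(x₁) + 2f(x₂) + ... + f(xₙ)]

x_0 = 1.5000, f(x_0) = 0.307692, coefficient = 1
x_1 = 2.3750, f(x_1) = 0.150588, coefficient = 4
x_2 = 3.2500, f(x_2) = 0.086486, coefficient = 1

I ≈ (0.875000/3) × 0.996532 = 0.290655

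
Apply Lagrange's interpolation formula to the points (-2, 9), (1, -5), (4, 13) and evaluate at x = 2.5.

Lagrange interpolation formula:
P(x) = Σ yᵢ × Lᵢ(x)
where Lᵢ(x) = Π_{j≠i} (x - xⱼ)/(xᵢ - xⱼ)

L_0(2.5) = (2.5 - 1)/(-2 - 1) × (2.5 - 4)/(-2 - 4) = -0.125000
L_1(2.5) = (2.5 - (-2))/(1 - (-2)) × (2.5 - 4)/(1 - 4) = 0.750000
L_2(2.5) = (2.5 - (-2))/(4 - (-2)) × (2.5 - 1)/(4 - 1) = 0.375000

P(2.5) = 9×L_0(2.5) + (-5)×L_1(2.5) + 13×L_2(2.5)
P(2.5) = 0.000000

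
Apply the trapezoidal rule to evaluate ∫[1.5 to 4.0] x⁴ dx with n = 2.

f(x) = x⁴
a = 1.5, b = 4.0, n = 2
h = (b - a)/n = 1.250000

Trapezoidal rule: (h/2)[f(x₀) + 2f(x₁) + 2f(x₂) + ... + f(xₙ)]

x_0 = 1.5000, f(x_0) = 5.062500, coefficient = 1
x_1 = 2.7500, f(x_1) = 57.191406, coefficient = 2
x_2 = 4.0000, f(x_2) = 256.000000, coefficient = 1

I ≈ (1.250000/2) × 375.445312 = 234.653320
Exact value: 203.281250
Error: 31.372070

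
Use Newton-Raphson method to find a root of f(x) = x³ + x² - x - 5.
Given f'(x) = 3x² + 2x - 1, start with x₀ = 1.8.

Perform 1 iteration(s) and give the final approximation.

f(x) = x³ + x² - x - 5
f'(x) = 3x² + 2x - 1
x₀ = 1.8

Newton-Raphson formula: x_{n+1} = x_n - f(x_n)/f'(x_n)

Iteration 1:
  f(1.800000) = 2.272000
  f'(1.800000) = 12.320000
  x_1 = 1.800000 - 2.272000/12.320000 = 1.615584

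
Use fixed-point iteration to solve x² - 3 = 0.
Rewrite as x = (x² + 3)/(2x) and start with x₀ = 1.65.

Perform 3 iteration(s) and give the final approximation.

Equation: x² - 3 = 0
Fixed-point form: x = (x² + 3)/(2x)
x₀ = 1.65

x_1 = g(1.650000) = 1.734091
x_2 = g(1.734091) = 1.732052
x_3 = g(1.732052) = 1.732051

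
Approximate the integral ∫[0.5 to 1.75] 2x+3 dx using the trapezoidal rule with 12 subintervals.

f(x) = 2x+3
a = 0.5, b = 1.75, n = 12
h = (b - a)/n = 0.104167

Trapezoidal rule: (h/2)[f(x₀) + 2f(x₁) + 2f(x₂) + ... + f(xₙ)]

x_0 = 0.5000, f(x_0) = 4.000000, coefficient = 1
x_1 = 0.6042, f(x_1) = 4.208333, coefficient = 2
x_2 = 0.7083, f(x_2) = 4.416667, coefficient = 2
x_3 = 0.8125, f(x_3) = 4.625000, coefficient = 2
x_4 = 0.9167, f(x_4) = 4.833333, coefficient = 2
x_5 = 1.0208, f(x_5) = 5.041667, coefficient = 2
x_6 = 1.1250, f(x_6) = 5.250000, coefficient = 2
x_7 = 1.2292, f(x_7) = 5.458333, coefficient = 2
x_8 = 1.3333, f(x_8) = 5.666667, coefficient = 2
x_9 = 1.4375, f(x_9) = 5.875000, coefficient = 2
x_10 = 1.5417, f(x_10) = 6.083333, coefficient = 2
x_11 = 1.6458, f(x_11) = 6.291667, coefficient = 2
x_12 = 1.7500, f(x_12) = 6.500000, coefficient = 1

I ≈ (0.104167/2) × 126.000000 = 6.562500
Exact value: 6.562500
Error: 0.000000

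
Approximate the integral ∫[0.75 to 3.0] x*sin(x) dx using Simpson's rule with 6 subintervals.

f(x) = x*sin(x)
a = 0.75, b = 3.0, n = 6
h = (b - a)/n = 0.375000

Simpson's rule: (h/3)[f(x₀) + 4f(x₁) + 2f(x₂) + ... + f(xₙ)]

x_0 = 0.7500, f(x_0) = 0.511229, coefficient = 1
x_1 = 1.1250, f(x_1) = 1.015051, coefficient = 4
x_2 = 1.5000, f(x_2) = 1.496242, coefficient = 2
x_3 = 1.8750, f(x_3) = 1.788911, coefficient = 4
x_4 = 2.2500, f(x_4) = 1.750665, coefficient = 2
x_5 = 2.6250, f(x_5) = 1.296541, coefficient = 4
x_6 = 3.0000, f(x_6) = 0.423360, coefficient = 1

I ≈ (0.375000/3) × 23.830414 = 2.978802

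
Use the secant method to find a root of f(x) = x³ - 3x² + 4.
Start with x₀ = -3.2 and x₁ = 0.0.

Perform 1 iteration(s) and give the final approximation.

f(x) = x³ - 3x² + 4
x₀ = -3.2, x₁ = 0.0

Secant formula: x_{n+1} = x_n - f(x_n)(x_n - x_{n-1})/(f(x_n) - f(x_{n-1}))

Iteration 1:
  f(-3.200000) = -59.488000
  f(0.000000) = 4.000000
  x_2 = 0.000000 - 4.000000×(0.000000 - (-3.200000))/(4.000000 - (-59.488000))
       = -0.201613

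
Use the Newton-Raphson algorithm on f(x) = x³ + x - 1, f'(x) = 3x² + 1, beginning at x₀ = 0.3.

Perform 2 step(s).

f(x) = x³ + x - 1
f'(x) = 3x² + 1
x₀ = 0.3

Newton-Raphson formula: x_{n+1} = x_n - f(x_n)/f'(x_n)

Iteration 1:
  f(0.300000) = -0.673000
  f'(0.300000) = 1.270000
  x_1 = 0.300000 - (-0.673000)/1.270000 = 0.829921
Iteration 2:
  f(0.829921) = 0.401546
  f'(0.829921) = 3.066308
  x_2 = 0.829921 - 0.401546/3.066308 = 0.698967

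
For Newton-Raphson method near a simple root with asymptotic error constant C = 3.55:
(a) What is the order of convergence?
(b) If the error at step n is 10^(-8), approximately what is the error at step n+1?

(a) Newton-Raphson has quadratic (order 2) convergence near simple roots.
    This means |e_{n+1}| ≈ C|e_n|².

(b) With |e_n| = 10^(-8) and C = 3.55:
    |e_{n+1}| ≈ 3.55 × (10^(-8))² = 3.55 × 10^(-16)

(a) 2 (quadratic); (b) |e_{n+1}| ≈ 3.550e-16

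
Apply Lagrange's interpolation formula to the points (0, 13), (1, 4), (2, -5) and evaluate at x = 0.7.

Lagrange interpolation formula:
P(x) = Σ yᵢ × Lᵢ(x)
where Lᵢ(x) = Π_{j≠i} (x - xⱼ)/(xᵢ - xⱼ)

L_0(0.7) = (0.7 - 1)/(0 - 1) × (0.7 - 2)/(0 - 2) = 0.195000
L_1(0.7) = (0.7 - 0)/(1 - 0) × (0.7 - 2)/(1 - 2) = 0.910000
L_2(0.7) = (0.7 - 0)/(2 - 0) × (0.7 - 1)/(2 - 1) = -0.105000

P(0.7) = 13×L_0(0.7) + 4×L_1(0.7) + (-5)×L_2(0.7)
P(0.7) = 6.700000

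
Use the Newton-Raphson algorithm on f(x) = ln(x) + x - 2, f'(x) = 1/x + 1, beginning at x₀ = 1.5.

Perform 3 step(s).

f(x) = ln(x) + x - 2
f'(x) = 1/x + 1
x₀ = 1.5

Newton-Raphson formula: x_{n+1} = x_n - f(x_n)/f'(x_n)

Iteration 1:
  f(1.500000) = -0.094535
  f'(1.500000) = 1.666667
  x_1 = 1.500000 - (-0.094535)/1.666667 = 1.556721
Iteration 2:
  f(1.556721) = -0.000697
  f'(1.556721) = 1.642376
  x_2 = 1.556721 - (-0.000697)/1.642376 = 1.557146
Iteration 3:
  f(1.557146) = 0.000000
  f'(1.557146) = 1.642201
  x_3 = 1.557146 - 0.000000/1.642201 = 1.557146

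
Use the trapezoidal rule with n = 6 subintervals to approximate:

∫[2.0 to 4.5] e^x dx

f(x) = e^x
a = 2.0, b = 4.5, n = 6
h = (b - a)/n = 0.416667

Trapezoidal rule: (h/2)[f(x₀) + 2f(x₁) + 2f(x₂) + ... + f(xₙ)]

x_0 = 2.0000, f(x_0) = 7.389056, coefficient = 1
x_1 = 2.4167, f(x_1) = 11.208436, coefficient = 2
x_2 = 2.8333, f(x_2) = 17.002040, coefficient = 2
x_3 = 3.2500, f(x_3) = 25.790340, coefficient = 2
x_4 = 3.6667, f(x_4) = 39.121284, coefficient = 2
x_5 = 4.0833, f(x_5) = 59.342950, coefficient = 2
x_6 = 4.5000, f(x_6) = 90.017131, coefficient = 1

I ≈ (0.416667/2) × 402.336287 = 83.820060
Exact value: 82.628075
Error: 1.191985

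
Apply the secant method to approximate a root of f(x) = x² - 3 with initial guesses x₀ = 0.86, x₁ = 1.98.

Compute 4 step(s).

f(x) = x² - 3
x₀ = 0.86, x₁ = 1.98

Secant formula: x_{n+1} = x_n - f(x_n)(x_n - x_{n-1})/(f(x_n) - f(x_{n-1}))

Iteration 1:
  f(0.860000) = -2.260400
  f(1.980000) = 0.920400
  x_2 = 1.980000 - 0.920400×(1.980000 - 0.860000)/(0.920400 - (-2.260400))
       = 1.655915
Iteration 2:
  f(1.980000) = 0.920400
  f(1.655915) = -0.257944
  x_3 = 1.655915 - (-0.257944)×(1.655915 - 1.980000)/(-0.257944 - 0.920400)
       = 1.726859
Iteration 3:
  f(1.655915) = -0.257944
  f(1.726859) = -0.017959
  x_4 = 1.726859 - (-0.017959)×(1.726859 - 1.655915)/(-0.017959 - (-0.257944))
       = 1.732168
Iteration 4:
  f(1.726859) = -0.017959
  f(1.732168) = 0.000405
  x_5 = 1.732168 - 0.000405×(1.732168 - 1.726859)/(0.000405 - (-0.017959))
       = 1.732051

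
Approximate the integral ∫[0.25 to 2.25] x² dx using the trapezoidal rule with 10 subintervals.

f(x) = x²
a = 0.25, b = 2.25, n = 10
h = (b - a)/n = 0.200000

Trapezoidal rule: (h/2)[f(x₀) + 2f(x₁) + 2f(x₂) + ... + f(xₙ)]

x_0 = 0.2500, f(x_0) = 0.062500, coefficient = 1
x_1 = 0.4500, f(x_1) = 0.202500, coefficient = 2
x_2 = 0.6500, f(x_2) = 0.422500, coefficient = 2
x_3 = 0.8500, f(x_3) = 0.722500, coefficient = 2
x_4 = 1.0500, f(x_4) = 1.102500, coefficient = 2
x_5 = 1.2500, f(x_5) = 1.562500, coefficient = 2
x_6 = 1.4500, f(x_6) = 2.102500, coefficient = 2
x_7 = 1.6500, f(x_7) = 2.722500, coefficient = 2
x_8 = 1.8500, f(x_8) = 3.422500, coefficient = 2
x_9 = 2.0500, f(x_9) = 4.202500, coefficient = 2
x_10 = 2.2500, f(x_10) = 5.062500, coefficient = 1

I ≈ (0.200000/2) × 38.050000 = 3.805000
Exact value: 3.791667
Error: 0.013333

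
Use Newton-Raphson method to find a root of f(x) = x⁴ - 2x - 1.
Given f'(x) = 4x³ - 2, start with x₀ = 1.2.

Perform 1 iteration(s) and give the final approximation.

f(x) = x⁴ - 2x - 1
f'(x) = 4x³ - 2
x₀ = 1.2

Newton-Raphson formula: x_{n+1} = x_n - f(x_n)/f'(x_n)

Iteration 1:
  f(1.200000) = -1.326400
  f'(1.200000) = 4.912000
  x_1 = 1.200000 - (-1.326400)/4.912000 = 1.470033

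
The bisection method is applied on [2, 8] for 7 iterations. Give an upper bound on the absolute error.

Bisection error bound: |error| ≤ (b-a)/2^n
|error| ≤ (8 - 2)/2^7 = 6/2^7
|error| ≤ 0.0468750000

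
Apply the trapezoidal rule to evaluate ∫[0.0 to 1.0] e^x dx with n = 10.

f(x) = e^x
a = 0.0, b = 1.0, n = 10
h = (b - a)/n = 0.100000

Trapezoidal rule: (h/2)[f(x₀) + 2f(x₁) + 2f(x₂) + ... + f(xₙ)]

x_0 = 0.0000, f(x_0) = 1.000000, coefficient = 1
x_1 = 0.1000, f(x_1) = 1.105171, coefficient = 2
x_2 = 0.2000, f(x_2) = 1.221403, coefficient = 2
x_3 = 0.3000, f(x_3) = 1.349859, coefficient = 2
x_4 = 0.4000, f(x_4) = 1.491825, coefficient = 2
x_5 = 0.5000, f(x_5) = 1.648721, coefficient = 2
x_6 = 0.6000, f(x_6) = 1.822119, coefficient = 2
x_7 = 0.7000, f(x_7) = 2.013753, coefficient = 2
x_8 = 0.8000, f(x_8) = 2.225541, coefficient = 2
x_9 = 0.9000, f(x_9) = 2.459603, coefficient = 2
x_10 = 1.0000, f(x_10) = 2.718282, coefficient = 1

I ≈ (0.100000/2) × 34.394270 = 1.719713
Exact value: 1.718282
Error: 0.001432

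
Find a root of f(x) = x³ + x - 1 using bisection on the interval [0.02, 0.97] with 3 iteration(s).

f(x) = x³ + x - 1
Initial interval: [0.02, 0.97]

Iteration 1:
  c_1 = (0.020000 + 0.970000)/2 = 0.495000
  f(c_1) = f(0.495000) = -0.383713
  f(a) × f(c) ≥ 0, new interval: [0.495000, 0.970000]
Iteration 2:
  c_2 = (0.495000 + 0.970000)/2 = 0.732500
  f(c_2) = f(0.732500) = 0.125527
  f(a) × f(c) < 0, new interval: [0.495000, 0.732500]
Iteration 3:
  c_3 = (0.495000 + 0.732500)/2 = 0.613750
  f(c_3) = f(0.613750) = -0.155057
  f(a) × f(c) ≥ 0, new interval: [0.613750, 0.732500]

After 3 iteration(s), the approximation is c_3 = 0.613750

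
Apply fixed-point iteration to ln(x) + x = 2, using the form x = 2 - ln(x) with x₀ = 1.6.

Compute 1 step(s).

Equation: ln(x) + x = 2
Fixed-point form: x = 2 - ln(x)
x₀ = 1.6

x_1 = g(1.600000) = 1.529996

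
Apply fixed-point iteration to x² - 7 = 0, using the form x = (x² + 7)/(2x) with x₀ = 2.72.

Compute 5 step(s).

Equation: x² - 7 = 0
Fixed-point form: x = (x² + 7)/(2x)
x₀ = 2.72

x_1 = g(2.720000) = 2.646765
x_2 = g(2.646765) = 2.645752
x_3 = g(2.645752) = 2.645751
x_4 = g(2.645751) = 2.645751
x_5 = g(2.645751) = 2.645751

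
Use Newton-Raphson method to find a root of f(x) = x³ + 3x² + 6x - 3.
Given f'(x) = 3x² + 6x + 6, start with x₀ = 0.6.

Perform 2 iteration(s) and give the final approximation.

f(x) = x³ + 3x² + 6x - 3
f'(x) = 3x² + 6x + 6
x₀ = 0.6

Newton-Raphson formula: x_{n+1} = x_n - f(x_n)/f'(x_n)

Iteration 1:
  f(0.600000) = 1.896000
  f'(0.600000) = 10.680000
  x_1 = 0.600000 - 1.896000/10.680000 = 0.422472
Iteration 2:
  f(0.422472) = 0.145683
  f'(0.422472) = 9.070279
  x_2 = 0.422472 - 0.145683/9.070279 = 0.406410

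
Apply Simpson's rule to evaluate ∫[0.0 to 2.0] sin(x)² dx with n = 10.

f(x) = sin(x)²
a = 0.0, b = 2.0, n = 10
h = (b - a)/n = 0.200000

Simpson's rule: (h/3)[f(x₀) + 4f(x₁) + 2f(x₂) + ... + f(xₙ)]

x_0 = 0.0000, f(x_0) = 0.000000, coefficient = 1
x_1 = 0.2000, f(x_1) = 0.039470, coefficient = 4
x_2 = 0.4000, f(x_2) = 0.151647, coefficient = 2
x_3 = 0.6000, f(x_3) = 0.318821, coefficient = 4
x_4 = 0.8000, f(x_4) = 0.514600, coefficient = 2
x_5 = 1.0000, f(x_5) = 0.708073, coefficient = 4
x_6 = 1.2000, f(x_6) = 0.868697, coefficient = 2
x_7 = 1.4000, f(x_7) = 0.971111, coefficient = 4
x_8 = 1.6000, f(x_8) = 0.999147, coefficient = 2
x_9 = 1.8000, f(x_9) = 0.948379, coefficient = 4
x_10 = 2.0000, f(x_10) = 0.826822, coefficient = 1

I ≈ (0.200000/3) × 17.838421 = 1.189228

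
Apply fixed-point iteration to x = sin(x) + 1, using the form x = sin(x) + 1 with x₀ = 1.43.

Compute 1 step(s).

Equation: x = sin(x) + 1
Fixed-point form: x = sin(x) + 1
x₀ = 1.43

x_1 = g(1.430000) = 1.990105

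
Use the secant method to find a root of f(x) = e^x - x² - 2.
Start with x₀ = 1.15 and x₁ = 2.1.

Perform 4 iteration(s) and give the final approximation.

f(x) = e^x - x² - 2
x₀ = 1.15, x₁ = 2.1

Secant formula: x_{n+1} = x_n - f(x_n)(x_n - x_{n-1})/(f(x_n) - f(x_{n-1}))

Iteration 1:
  f(1.150000) = -0.164307
  f(2.100000) = 1.756170
  x_2 = 2.100000 - 1.756170×(2.100000 - 1.150000)/(1.756170 - (-0.164307))
       = 1.231278
Iteration 2:
  f(2.100000) = 1.756170
  f(1.231278) = -0.090441
  x_3 = 1.231278 - (-0.090441)×(1.231278 - 2.100000)/(-0.090441 - 1.756170)
       = 1.273825
Iteration 3:
  f(1.231278) = -0.090441
  f(1.273825) = -0.048131
  x_4 = 1.273825 - (-0.048131)×(1.273825 - 1.231278)/(-0.048131 - (-0.090441))
       = 1.322226
Iteration 4:
  f(1.273825) = -0.048131
  f(1.322226) = 0.003482
  x_5 = 1.322226 - 0.003482×(1.322226 - 1.273825)/(0.003482 - (-0.048131))
       = 1.318961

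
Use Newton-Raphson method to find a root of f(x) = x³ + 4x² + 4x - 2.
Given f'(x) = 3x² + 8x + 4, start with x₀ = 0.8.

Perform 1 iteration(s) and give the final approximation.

f(x) = x³ + 4x² + 4x - 2
f'(x) = 3x² + 8x + 4
x₀ = 0.8

Newton-Raphson formula: x_{n+1} = x_n - f(x_n)/f'(x_n)

Iteration 1:
  f(0.800000) = 4.272000
  f'(0.800000) = 12.320000
  x_1 = 0.800000 - 4.272000/12.320000 = 0.453247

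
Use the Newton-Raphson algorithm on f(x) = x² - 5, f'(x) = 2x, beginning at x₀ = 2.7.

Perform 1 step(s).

f(x) = x² - 5
f'(x) = 2x
x₀ = 2.7

Newton-Raphson formula: x_{n+1} = x_n - f(x_n)/f'(x_n)

Iteration 1:
  f(2.700000) = 2.290000
  f'(2.700000) = 5.400000
  x_1 = 2.700000 - 2.290000/5.400000 = 2.275926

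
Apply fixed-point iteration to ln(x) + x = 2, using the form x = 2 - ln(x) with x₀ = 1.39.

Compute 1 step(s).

Equation: ln(x) + x = 2
Fixed-point form: x = 2 - ln(x)
x₀ = 1.39

x_1 = g(1.390000) = 1.670696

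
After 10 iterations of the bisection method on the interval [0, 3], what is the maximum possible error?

Bisection error bound: |error| ≤ (b-a)/2^n
|error| ≤ (3 - 0)/2^10 = 3/2^10
|error| ≤ 0.0029296875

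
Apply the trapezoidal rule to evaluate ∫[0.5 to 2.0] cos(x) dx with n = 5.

f(x) = cos(x)
a = 0.5, b = 2.0, n = 5
h = (b - a)/n = 0.300000

Trapezoidal rule: (h/2)[f(x₀) + 2f(x₁) + 2f(x₂) + ... + f(xₙ)]

x_0 = 0.5000, f(x_0) = 0.877583, coefficient = 1
x_1 = 0.8000, f(x_1) = 0.696707, coefficient = 2
x_2 = 1.1000, f(x_2) = 0.453596, coefficient = 2
x_3 = 1.4000, f(x_3) = 0.169967, coefficient = 2
x_4 = 1.7000, f(x_4) = -0.128844, coefficient = 2
x_5 = 2.0000, f(x_5) = -0.416147, coefficient = 1

I ≈ (0.300000/2) × 2.844287 = 0.426643
Exact value: 0.429872
Error: 0.003229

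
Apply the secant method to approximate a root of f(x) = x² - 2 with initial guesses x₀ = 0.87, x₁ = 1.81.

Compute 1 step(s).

f(x) = x² - 2
x₀ = 0.87, x₁ = 1.81

Secant formula: x_{n+1} = x_n - f(x_n)(x_n - x_{n-1})/(f(x_n) - f(x_{n-1}))

Iteration 1:
  f(0.870000) = -1.243100
  f(1.810000) = 1.276100
  x_2 = 1.810000 - 1.276100×(1.810000 - 0.870000)/(1.276100 - (-1.243100))
       = 1.333843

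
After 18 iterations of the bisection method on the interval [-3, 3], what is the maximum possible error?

Bisection error bound: |error| ≤ (b-a)/2^n
|error| ≤ (3 - (-3))/2^18 = 6/2^18
|error| ≤ 0.0000228882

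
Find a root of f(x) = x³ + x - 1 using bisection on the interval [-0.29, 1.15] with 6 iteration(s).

f(x) = x³ + x - 1
Initial interval: [-0.29, 1.15]

Iteration 1:
  c_1 = (-0.290000 + 1.150000)/2 = 0.430000
  f(c_1) = f(0.430000) = -0.490493
  f(a) × f(c) ≥ 0, new interval: [0.430000, 1.150000]
Iteration 2:
  c_2 = (0.430000 + 1.150000)/2 = 0.790000
  f(c_2) = f(0.790000) = 0.283039
  f(a) × f(c) < 0, new interval: [0.430000, 0.790000]
Iteration 3:
  c_3 = (0.430000 + 0.790000)/2 = 0.610000
  f(c_3) = f(0.610000) = -0.163019
  f(a) × f(c) ≥ 0, new interval: [0.610000, 0.790000]
Iteration 4:
  c_4 = (0.610000 + 0.790000)/2 = 0.700000
  f(c_4) = f(0.700000) = 0.043000
  f(a) × f(c) < 0, new interval: [0.610000, 0.700000]
Iteration 5:
  c_5 = (0.610000 + 0.700000)/2 = 0.655000
  f(c_5) = f(0.655000) = -0.063989
  f(a) × f(c) ≥ 0, new interval: [0.655000, 0.700000]
Iteration 6:
  c_6 = (0.655000 + 0.700000)/2 = 0.677500
  f(c_6) = f(0.677500) = -0.011523
  f(a) × f(c) ≥ 0, new interval: [0.677500, 0.700000]

After 6 iteration(s), the approximation is c_6 = 0.677500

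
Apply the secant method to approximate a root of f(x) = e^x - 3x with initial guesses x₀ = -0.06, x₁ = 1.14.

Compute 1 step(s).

f(x) = e^x - 3x
x₀ = -0.06, x₁ = 1.14

Secant formula: x_{n+1} = x_n - f(x_n)(x_n - x_{n-1})/(f(x_n) - f(x_{n-1}))

Iteration 1:
  f(-0.060000) = 1.121765
  f(1.140000) = -0.293232
  x_2 = 1.140000 - (-0.293232)×(1.140000 - (-0.060000))/(-0.293232 - 1.121765)
       = 0.891322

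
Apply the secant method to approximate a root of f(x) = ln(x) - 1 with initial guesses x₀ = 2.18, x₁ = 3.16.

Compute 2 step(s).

f(x) = ln(x) - 1
x₀ = 2.18, x₁ = 3.16

Secant formula: x_{n+1} = x_n - f(x_n)(x_n - x_{n-1})/(f(x_n) - f(x_{n-1}))

Iteration 1:
  f(2.180000) = -0.220675
  f(3.160000) = 0.150572
  x_2 = 3.160000 - 0.150572×(3.160000 - 2.180000)/(0.150572 - (-0.220675))
       = 2.762527
Iteration 2:
  f(3.160000) = 0.150572
  f(2.762527) = 0.016146
  x_3 = 2.762527 - 0.016146×(2.762527 - 3.160000)/(0.016146 - 0.150572)
       = 2.714787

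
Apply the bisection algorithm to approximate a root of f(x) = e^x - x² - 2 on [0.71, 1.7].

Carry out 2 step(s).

f(x) = e^x - x² - 2
Initial interval: [0.71, 1.7]

Iteration 1:
  c_1 = (0.710000 + 1.700000)/2 = 1.205000
  f(c_1) = f(1.205000) = -0.115266
  f(a) × f(c) ≥ 0, new interval: [1.205000, 1.700000]
Iteration 2:
  c_2 = (1.205000 + 1.700000)/2 = 1.452500
  f(c_2) = f(1.452500) = 0.164029
  f(a) × f(c) < 0, new interval: [1.205000, 1.452500]

After 2 iteration(s), the approximation is c_2 = 1.452500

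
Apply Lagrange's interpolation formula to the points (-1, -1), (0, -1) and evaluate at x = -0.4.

Lagrange interpolation formula:
P(x) = Σ yᵢ × Lᵢ(x)
where Lᵢ(x) = Π_{j≠i} (x - xⱼ)/(xᵢ - xⱼ)

L_0(-0.4) = (-0.4 - 0)/(-1 - 0) = 0.400000
L_1(-0.4) = (-0.4 - (-1))/(0 - (-1)) = 0.600000

P(-0.4) = (-1)×L_0(-0.4) + (-1)×L_1(-0.4)
P(-0.4) = -1.000000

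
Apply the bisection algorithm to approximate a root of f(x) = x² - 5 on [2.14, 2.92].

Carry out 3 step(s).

f(x) = x² - 5
Initial interval: [2.14, 2.92]

Iteration 1:
  c_1 = (2.140000 + 2.920000)/2 = 2.530000
  f(c_1) = f(2.530000) = 1.400900
  f(a) × f(c) < 0, new interval: [2.140000, 2.530000]
Iteration 2:
  c_2 = (2.140000 + 2.530000)/2 = 2.335000
  f(c_2) = f(2.335000) = 0.452225
  f(a) × f(c) < 0, new interval: [2.140000, 2.335000]
Iteration 3:
  c_3 = (2.140000 + 2.335000)/2 = 2.237500
  f(c_3) = f(2.237500) = 0.006406
  f(a) × f(c) < 0, new interval: [2.140000, 2.237500]

After 3 iteration(s), the approximation is c_3 = 2.237500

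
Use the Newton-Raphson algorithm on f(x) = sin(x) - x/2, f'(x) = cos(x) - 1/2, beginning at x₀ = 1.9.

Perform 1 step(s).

f(x) = sin(x) - x/2
f'(x) = cos(x) - 1/2
x₀ = 1.9

Newton-Raphson formula: x_{n+1} = x_n - f(x_n)/f'(x_n)

Iteration 1:
  f(1.900000) = -0.003700
  f'(1.900000) = -0.823290
  x_1 = 1.900000 - (-0.003700)/(-0.823290) = 1.895506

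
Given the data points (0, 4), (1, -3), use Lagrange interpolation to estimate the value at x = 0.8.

Lagrange interpolation formula:
P(x) = Σ yᵢ × Lᵢ(x)
where Lᵢ(x) = Π_{j≠i} (x - xⱼ)/(xᵢ - xⱼ)

L_0(0.8) = (0.8 - 1)/(0 - 1) = 0.200000
L_1(0.8) = (0.8 - 0)/(1 - 0) = 0.800000

P(0.8) = 4×L_0(0.8) + (-3)×L_1(0.8)
P(0.8) = -1.600000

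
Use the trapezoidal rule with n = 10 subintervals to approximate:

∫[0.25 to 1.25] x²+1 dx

f(x) = x²+1
a = 0.25, b = 1.25, n = 10
h = (b - a)/n = 0.100000

Trapezoidal rule: (h/2)[f(x₀) + 2f(x₁) + 2f(x₂) + ... + f(xₙ)]

x_0 = 0.2500, f(x_0) = 1.062500, coefficient = 1
x_1 = 0.3500, f(x_1) = 1.122500, coefficient = 2
x_2 = 0.4500, f(x_2) = 1.202500, coefficient = 2
x_3 = 0.5500, f(x_3) = 1.302500, coefficient = 2
x_4 = 0.6500, f(x_4) = 1.422500, coefficient = 2
x_5 = 0.7500, f(x_5) = 1.562500, coefficient = 2
x_6 = 0.8500, f(x_6) = 1.722500, coefficient = 2
x_7 = 0.9500, f(x_7) = 1.902500, coefficient = 2
x_8 = 1.0500, f(x_8) = 2.102500, coefficient = 2
x_9 = 1.1500, f(x_9) = 2.322500, coefficient = 2
x_10 = 1.2500, f(x_10) = 2.562500, coefficient = 1

I ≈ (0.100000/2) × 32.950000 = 1.647500
Exact value: 1.645833
Error: 0.001667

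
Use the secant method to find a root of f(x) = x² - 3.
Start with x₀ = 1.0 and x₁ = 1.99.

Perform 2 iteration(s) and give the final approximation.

f(x) = x² - 3
x₀ = 1.0, x₁ = 1.99

Secant formula: x_{n+1} = x_n - f(x_n)(x_n - x_{n-1})/(f(x_n) - f(x_{n-1}))

Iteration 1:
  f(1.000000) = -2.000000
  f(1.990000) = 0.960100
  x_2 = 1.990000 - 0.960100×(1.990000 - 1.000000)/(0.960100 - (-2.000000))
       = 1.668896
Iteration 2:
  f(1.990000) = 0.960100
  f(1.668896) = -0.214785
  x_3 = 1.668896 - (-0.214785)×(1.668896 - 1.990000)/(-0.214785 - 0.960100)
       = 1.727598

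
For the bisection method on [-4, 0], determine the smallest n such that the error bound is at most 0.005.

We need (b-a)/2^n ≤ 0.005
(0 - (-4))/2^n ≤ 0.005
4/2^n ≤ 0.005
2^n ≥ 800
n ≥ log₂(800) = 9.64
n ≥ 10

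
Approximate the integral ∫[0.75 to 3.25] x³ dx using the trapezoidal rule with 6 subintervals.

f(x) = x³
a = 0.75, b = 3.25, n = 6
h = (b - a)/n = 0.416667

Trapezoidal rule: (h/2)[f(x₀) + 2f(x₁) + 2f(x₂) + ... + f(xₙ)]

x_0 = 0.7500, f(x_0) = 0.421875, coefficient = 1
x_1 = 1.1667, f(x_1) = 1.587963, coefficient = 2
x_2 = 1.5833, f(x_2) = 3.969329, coefficient = 2
x_3 = 2.0000, f(x_3) = 8.000000, coefficient = 2
x_4 = 2.4167, f(x_4) = 14.114005, coefficient = 2
x_5 = 2.8333, f(x_5) = 22.745370, coefficient = 2
x_6 = 3.2500, f(x_6) = 34.328125, coefficient = 1

I ≈ (0.416667/2) × 135.583333 = 28.246528
Exact value: 27.812500
Error: 0.434028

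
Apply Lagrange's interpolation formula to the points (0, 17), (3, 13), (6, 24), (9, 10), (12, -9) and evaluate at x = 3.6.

Lagrange interpolation formula:
P(x) = Σ yᵢ × Lᵢ(x)
where Lᵢ(x) = Π_{j≠i} (x - xⱼ)/(xᵢ - xⱼ)

L_0(3.6) = (3.6 - 3)/(0 - 3) × (3.6 - 6)/(0 - 6) × (3.6 - 9)/(0 - 9) × (3.6 - 12)/(0 - 12) = -0.033600
L_1(3.6) = (3.6 - 0)/(3 - 0) × (3.6 - 6)/(3 - 6) × (3.6 - 9)/(3 - 9) × (3.6 - 12)/(3 - 12) = 0.806400
L_2(3.6) = (3.6 - 0)/(6 - 0) × (3.6 - 3)/(6 - 3) × (3.6 - 9)/(6 - 9) × (3.6 - 12)/(6 - 12) = 0.302400
L_3(3.6) = (3.6 - 0)/(9 - 0) × (3.6 - 3)/(9 - 3) × (3.6 - 6)/(9 - 6) × (3.6 - 12)/(9 - 12) = -0.089600
L_4(3.6) = (3.6 - 0)/(12 - 0) × (3.6 - 3)/(12 - 3) × (3.6 - 6)/(12 - 6) × (3.6 - 9)/(12 - 9) = 0.014400

P(3.6) = 17×L_0(3.6) + 13×L_1(3.6) + 24×L_2(3.6) + 10×L_3(3.6) + (-9)×L_4(3.6)
P(3.6) = 16.144000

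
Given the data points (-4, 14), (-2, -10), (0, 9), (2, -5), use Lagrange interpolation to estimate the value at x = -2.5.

Lagrange interpolation formula:
P(x) = Σ yᵢ × Lᵢ(x)
where Lᵢ(x) = Π_{j≠i} (x - xⱼ)/(xᵢ - xⱼ)

L_0(-2.5) = (-2.5 - (-2))/(-4 - (-2)) × (-2.5 - 0)/(-4 - 0) × (-2.5 - 2)/(-4 - 2) = 0.117188
L_1(-2.5) = (-2.5 - (-4))/(-2 - (-4)) × (-2.5 - 0)/(-2 - 0) × (-2.5 - 2)/(-2 - 2) = 1.054688
L_2(-2.5) = (-2.5 - (-4))/(0 - (-4)) × (-2.5 - (-2))/(0 - (-2)) × (-2.5 - 2)/(0 - 2) = -0.210938
L_3(-2.5) = (-2.5 - (-4))/(2 - (-4)) × (-2.5 - (-2))/(2 - (-2)) × (-2.5 - 0)/(2 - 0) = 0.039062

P(-2.5) = 14×L_0(-2.5) + (-10)×L_1(-2.5) + 9×L_2(-2.5) + (-5)×L_3(-2.5)
P(-2.5) = -11.000000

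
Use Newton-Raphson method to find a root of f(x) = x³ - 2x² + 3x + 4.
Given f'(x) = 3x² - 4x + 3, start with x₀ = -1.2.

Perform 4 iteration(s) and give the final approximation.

f(x) = x³ - 2x² + 3x + 4
f'(x) = 3x² - 4x + 3
x₀ = -1.2

Newton-Raphson formula: x_{n+1} = x_n - f(x_n)/f'(x_n)

Iteration 1:
  f(-1.200000) = -4.208000
  f'(-1.200000) = 12.120000
  x_1 = -1.200000 - (-4.208000)/12.120000 = -0.852805
Iteration 2:
  f(-0.852805) = -0.633195
  f'(-0.852805) = 8.593052
  x_2 = -0.852805 - (-0.633195)/8.593052 = -0.779118
Iteration 3:
  f(-0.779118) = -0.024351
  f'(-0.779118) = 7.937550
  x_3 = -0.779118 - (-0.024351)/7.937550 = -0.776051
Iteration 4:
  f(-0.776051) = -0.000041
  f'(-0.776051) = 7.910966
  x_4 = -0.776051 - (-0.000041)/7.910966 = -0.776045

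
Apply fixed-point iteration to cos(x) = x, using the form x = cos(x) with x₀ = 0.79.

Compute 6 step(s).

Equation: cos(x) = x
Fixed-point form: x = cos(x)
x₀ = 0.79

x_1 = g(0.790000) = 0.703845
x_2 = g(0.703845) = 0.762359
x_3 = g(0.762359) = 0.723209
x_4 = g(0.723209) = 0.749686
x_5 = g(0.749686) = 0.731903
x_6 = g(0.731903) = 0.743904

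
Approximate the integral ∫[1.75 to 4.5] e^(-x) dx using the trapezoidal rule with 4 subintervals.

f(x) = e^(-x)
a = 1.75, b = 4.5, n = 4
h = (b - a)/n = 0.687500

Trapezoidal rule: (h/2)[f(x₀) + 2f(x₁) + 2f(x₂) + ... + f(xₙ)]

x_0 = 1.7500, f(x_0) = 0.173774, coefficient = 1
x_1 = 2.4375, f(x_1) = 0.087379, coefficient = 2
x_2 = 3.1250, f(x_2) = 0.043937, coefficient = 2
x_3 = 3.8125, f(x_3) = 0.022093, coefficient = 2
x_4 = 4.5000, f(x_4) = 0.011109, coefficient = 1

I ≈ (0.687500/2) × 0.491701 = 0.169022
Exact value: 0.162665
Error: 0.006357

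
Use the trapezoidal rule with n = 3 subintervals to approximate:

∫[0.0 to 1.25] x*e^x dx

f(x) = x*e^x
a = 0.0, b = 1.25, n = 3
h = (b - a)/n = 0.416667

Trapezoidal rule: (h/2)[f(x₀) + 2f(x₁) + 2f(x₂) + ... + f(xₙ)]

x_0 = 0.0000, f(x_0) = 0.000000, coefficient = 1
x_1 = 0.4167, f(x_1) = 0.632040, coefficient = 2
x_2 = 0.8333, f(x_2) = 1.917480, coefficient = 2
x_3 = 1.2500, f(x_3) = 4.362929, coefficient = 1

I ≈ (0.416667/2) × 9.461969 = 1.971244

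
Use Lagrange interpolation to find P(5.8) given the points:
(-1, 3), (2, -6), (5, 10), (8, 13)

Lagrange interpolation formula:
P(x) = Σ yᵢ × Lᵢ(x)
where Lᵢ(x) = Π_{j≠i} (x - xⱼ)/(xᵢ - xⱼ)

L_0(5.8) = (5.8 - 2)/(-1 - 2) × (5.8 - 5)/(-1 - 5) × (5.8 - 8)/(-1 - 8) = 0.041284
L_1(5.8) = (5.8 - (-1))/(2 - (-1)) × (5.8 - 5)/(2 - 5) × (5.8 - 8)/(2 - 8) = -0.221630
L_2(5.8) = (5.8 - (-1))/(5 - (-1)) × (5.8 - 2)/(5 - 2) × (5.8 - 8)/(5 - 8) = 1.052741
L_3(5.8) = (5.8 - (-1))/(8 - (-1)) × (5.8 - 2)/(8 - 2) × (5.8 - 5)/(8 - 5) = 0.127605

P(5.8) = 3×L_0(5.8) + (-6)×L_1(5.8) + 10×L_2(5.8) + 13×L_3(5.8)
P(5.8) = 13.639901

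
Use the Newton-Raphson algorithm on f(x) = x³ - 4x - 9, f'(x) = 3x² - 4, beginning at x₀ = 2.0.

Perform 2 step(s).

f(x) = x³ - 4x - 9
f'(x) = 3x² - 4
x₀ = 2.0

Newton-Raphson formula: x_{n+1} = x_n - f(x_n)/f'(x_n)

Iteration 1:
  f(2.000000) = -9.000000
  f'(2.000000) = 8.000000
  x_1 = 2.000000 - (-9.000000)/8.000000 = 3.125000
Iteration 2:
  f(3.125000) = 9.017578
  f'(3.125000) = 25.296875
  x_2 = 3.125000 - 9.017578/25.296875 = 2.768530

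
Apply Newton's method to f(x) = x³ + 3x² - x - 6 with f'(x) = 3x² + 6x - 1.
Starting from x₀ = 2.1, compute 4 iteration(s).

f(x) = x³ + 3x² - x - 6
f'(x) = 3x² + 6x - 1
x₀ = 2.1

Newton-Raphson formula: x_{n+1} = x_n - f(x_n)/f'(x_n)

Iteration 1:
  f(2.100000) = 14.391000
  f'(2.100000) = 24.830000
  x_1 = 2.100000 - 14.391000/24.830000 = 1.520419
Iteration 2:
  f(1.520419) = 2.929313
  f'(1.520419) = 15.057534
  x_2 = 1.520419 - 2.929313/15.057534 = 1.325877
Iteration 3:
  f(1.325877) = 0.278803
  f'(1.325877) = 12.229118
  x_3 = 1.325877 - 0.278803/12.229118 = 1.303079
Iteration 4:
  f(1.303079) = 0.003615
  f'(1.303079) = 11.912521
  x_4 = 1.303079 - 0.003615/11.912521 = 1.302776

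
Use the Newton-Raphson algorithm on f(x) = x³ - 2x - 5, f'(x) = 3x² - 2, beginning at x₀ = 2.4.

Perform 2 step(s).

f(x) = x³ - 2x - 5
f'(x) = 3x² - 2
x₀ = 2.4

Newton-Raphson formula: x_{n+1} = x_n - f(x_n)/f'(x_n)

Iteration 1:
  f(2.400000) = 4.024000
  f'(2.400000) = 15.280000
  x_1 = 2.400000 - 4.024000/15.280000 = 2.136649
Iteration 2:
  f(2.136649) = 0.481082
  f'(2.136649) = 11.695810
  x_2 = 2.136649 - 0.481082/11.695810 = 2.095516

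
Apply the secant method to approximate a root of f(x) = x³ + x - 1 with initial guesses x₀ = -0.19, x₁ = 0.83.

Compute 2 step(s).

f(x) = x³ + x - 1
x₀ = -0.19, x₁ = 0.83

Secant formula: x_{n+1} = x_n - f(x_n)(x_n - x_{n-1})/(f(x_n) - f(x_{n-1}))

Iteration 1:
  f(-0.190000) = -1.196859
  f(0.830000) = 0.401787
  x_2 = 0.830000 - 0.401787×(0.830000 - (-0.190000))/(0.401787 - (-1.196859))
       = 0.573644
Iteration 2:
  f(0.830000) = 0.401787
  f(0.573644) = -0.237589
  x_3 = 0.573644 - (-0.237589)×(0.573644 - 0.830000)/(-0.237589 - 0.401787)
       = 0.668904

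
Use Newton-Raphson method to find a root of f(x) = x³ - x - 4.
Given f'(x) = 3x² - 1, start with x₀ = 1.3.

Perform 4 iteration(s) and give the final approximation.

f(x) = x³ - x - 4
f'(x) = 3x² - 1
x₀ = 1.3

Newton-Raphson formula: x_{n+1} = x_n - f(x_n)/f'(x_n)

Iteration 1:
  f(1.300000) = -3.103000
  f'(1.300000) = 4.070000
  x_1 = 1.300000 - (-3.103000)/4.070000 = 2.062408
Iteration 2:
  f(2.062408) = 2.710098
  f'(2.062408) = 11.760579
  x_2 = 2.062408 - 2.710098/11.760579 = 1.831969
Iteration 3:
  f(1.831969) = 0.316318
  f'(1.831969) = 9.068328
  x_3 = 1.831969 - 0.316318/9.068328 = 1.797087
Iteration 4:
  f(1.797087) = 0.006645
  f'(1.797087) = 8.688565
  x_4 = 1.797087 - 0.006645/8.688565 = 1.796322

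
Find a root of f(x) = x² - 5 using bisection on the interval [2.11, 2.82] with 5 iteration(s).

f(x) = x² - 5
Initial interval: [2.11, 2.82]

Iteration 1:
  c_1 = (2.110000 + 2.820000)/2 = 2.465000
  f(c_1) = f(2.465000) = 1.076225
  f(a) × f(c) < 0, new interval: [2.110000, 2.465000]
Iteration 2:
  c_2 = (2.110000 + 2.465000)/2 = 2.287500
  f(c_2) = f(2.287500) = 0.232656
  f(a) × f(c) < 0, new interval: [2.110000, 2.287500]
Iteration 3:
  c_3 = (2.110000 + 2.287500)/2 = 2.198750
  f(c_3) = f(2.198750) = -0.165498
  f(a) × f(c) ≥ 0, new interval: [2.198750, 2.287500]
Iteration 4:
  c_4 = (2.198750 + 2.287500)/2 = 2.243125
  f(c_4) = f(2.243125) = 0.031610
  f(a) × f(c) < 0, new interval: [2.198750, 2.243125]
Iteration 5:
  c_5 = (2.198750 + 2.243125)/2 = 2.220937
  f(c_5) = f(2.220937) = -0.067437
  f(a) × f(c) ≥ 0, new interval: [2.220937, 2.243125]

After 5 iteration(s), the approximation is c_5 = 2.220937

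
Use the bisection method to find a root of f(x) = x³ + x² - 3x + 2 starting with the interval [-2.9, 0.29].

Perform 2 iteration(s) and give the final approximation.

f(x) = x³ + x² - 3x + 2
Initial interval: [-2.9, 0.29]

Iteration 1:
  c_1 = (-2.900000 + 0.290000)/2 = -1.305000
  f(c_1) = f(-1.305000) = 5.395577
  f(a) × f(c) < 0, new interval: [-2.900000, -1.305000]
Iteration 2:
  c_2 = (-2.900000 + (-1.305000))/2 = -2.102500
  f(c_2) = f(-2.102500) = 3.433892
  f(a) × f(c) < 0, new interval: [-2.900000, -2.102500]

After 2 iteration(s), the approximation is c_2 = -2.102500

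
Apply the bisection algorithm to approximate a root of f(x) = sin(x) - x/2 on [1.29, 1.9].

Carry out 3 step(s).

f(x) = sin(x) - x/2
Initial interval: [1.29, 1.9]

Iteration 1:
  c_1 = (1.290000 + 1.900000)/2 = 1.595000
  f(c_1) = f(1.595000) = 0.202207
  f(a) × f(c) ≥ 0, new interval: [1.595000, 1.900000]
Iteration 2:
  c_2 = (1.595000 + 1.900000)/2 = 1.747500
  f(c_2) = f(1.747500) = 0.110678
  f(a) × f(c) ≥ 0, new interval: [1.747500, 1.900000]
Iteration 3:
  c_3 = (1.747500 + 1.900000)/2 = 1.823750
  f(c_3) = f(1.823750) = 0.056302
  f(a) × f(c) ≥ 0, new interval: [1.823750, 1.900000]

After 3 iteration(s), the approximation is c_3 = 1.823750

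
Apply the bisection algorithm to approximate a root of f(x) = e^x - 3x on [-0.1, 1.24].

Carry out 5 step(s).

f(x) = e^x - 3x
Initial interval: [-0.1, 1.24]

Iteration 1:
  c_1 = (-0.100000 + 1.240000)/2 = 0.570000
  f(c_1) = f(0.570000) = 0.058267
  f(a) × f(c) ≥ 0, new interval: [0.570000, 1.240000]
Iteration 2:
  c_2 = (0.570000 + 1.240000)/2 = 0.905000
  f(c_2) = f(0.905000) = -0.243068
  f(a) × f(c) < 0, new interval: [0.570000, 0.905000]
Iteration 3:
  c_3 = (0.570000 + 0.905000)/2 = 0.737500
  f(c_3) = f(0.737500) = -0.121798
  f(a) × f(c) < 0, new interval: [0.570000, 0.737500]
Iteration 4:
  c_4 = (0.570000 + 0.737500)/2 = 0.653750
  f(c_4) = f(0.653750) = -0.038512
  f(a) × f(c) < 0, new interval: [0.570000, 0.653750]
Iteration 5:
  c_5 = (0.570000 + 0.653750)/2 = 0.611875
  f(c_5) = f(0.611875) = 0.008260
  f(a) × f(c) ≥ 0, new interval: [0.611875, 0.653750]

After 5 iteration(s), the approximation is c_5 = 0.611875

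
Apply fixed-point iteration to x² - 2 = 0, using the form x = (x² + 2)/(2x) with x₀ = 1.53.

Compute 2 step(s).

Equation: x² - 2 = 0
Fixed-point form: x = (x² + 2)/(2x)
x₀ = 1.53

x_1 = g(1.530000) = 1.418595
x_2 = g(1.418595) = 1.414220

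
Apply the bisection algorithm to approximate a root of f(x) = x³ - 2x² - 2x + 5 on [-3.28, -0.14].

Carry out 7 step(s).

f(x) = x³ - 2x² - 2x + 5
Initial interval: [-3.28, -0.14]

Iteration 1:
  c_1 = (-3.280000 + (-0.140000))/2 = -1.710000
  f(c_1) = f(-1.710000) = -2.428411
  f(a) × f(c) ≥ 0, new interval: [-1.710000, -0.140000]
Iteration 2:
  c_2 = (-1.710000 + (-0.140000))/2 = -0.925000
  f(c_2) = f(-0.925000) = 4.347297
  f(a) × f(c) < 0, new interval: [-1.710000, -0.925000]
Iteration 3:
  c_3 = (-1.710000 + (-0.925000))/2 = -1.317500
  f(c_3) = f(-1.317500) = 1.876463
  f(a) × f(c) < 0, new interval: [-1.710000, -1.317500]
Iteration 4:
  c_4 = (-1.710000 + (-1.317500))/2 = -1.513750
  f(c_4) = f(-1.513750) = -0.024044
  f(a) × f(c) ≥ 0, new interval: [-1.513750, -1.317500]
Iteration 5:
  c_5 = (-1.513750 + (-1.317500))/2 = -1.415625
  f(c_5) = f(-1.415625) = 0.986358
  f(a) × f(c) < 0, new interval: [-1.513750, -1.415625]
Iteration 6:
  c_6 = (-1.513750 + (-1.415625))/2 = -1.464687
  f(c_6) = f(-1.464687) = 0.496548
  f(a) × f(c) < 0, new interval: [-1.513750, -1.464687]
Iteration 7:
  c_7 = (-1.513750 + (-1.464687))/2 = -1.489219
  f(c_7) = f(-1.489219) = 0.240144
  f(a) × f(c) < 0, new interval: [-1.513750, -1.489219]

After 7 iteration(s), the approximation is c_7 = -1.489219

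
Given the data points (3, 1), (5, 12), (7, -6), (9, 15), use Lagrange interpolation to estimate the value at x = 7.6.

Lagrange interpolation formula:
P(x) = Σ yᵢ × Lᵢ(x)
where Lᵢ(x) = Π_{j≠i} (x - xⱼ)/(xᵢ - xⱼ)

L_0(7.6) = (7.6 - 5)/(3 - 5) × (7.6 - 7)/(3 - 7) × (7.6 - 9)/(3 - 9) = 0.045500
L_1(7.6) = (7.6 - 3)/(5 - 3) × (7.6 - 7)/(5 - 7) × (7.6 - 9)/(5 - 9) = -0.241500
L_2(7.6) = (7.6 - 3)/(7 - 3) × (7.6 - 5)/(7 - 5) × (7.6 - 9)/(7 - 9) = 1.046500
L_3(7.6) = (7.6 - 3)/(9 - 3) × (7.6 - 5)/(9 - 5) × (7.6 - 7)/(9 - 7) = 0.149500

P(7.6) = 1×L_0(7.6) + 12×L_1(7.6) + (-6)×L_2(7.6) + 15×L_3(7.6)
P(7.6) = -6.889000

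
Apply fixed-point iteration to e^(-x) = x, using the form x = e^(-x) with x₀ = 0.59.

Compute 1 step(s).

Equation: e^(-x) = x
Fixed-point form: x = e^(-x)
x₀ = 0.59

x_1 = g(0.590000) = 0.554327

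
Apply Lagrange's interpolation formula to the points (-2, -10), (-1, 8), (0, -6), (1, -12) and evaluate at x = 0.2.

Lagrange interpolation formula:
P(x) = Σ yᵢ × Lᵢ(x)
where Lᵢ(x) = Π_{j≠i} (x - xⱼ)/(xᵢ - xⱼ)

L_0(0.2) = (0.2 - (-1))/(-2 - (-1)) × (0.2 - 0)/(-2 - 0) × (0.2 - 1)/(-2 - 1) = 0.032000
L_1(0.2) = (0.2 - (-2))/(-1 - (-2)) × (0.2 - 0)/(-1 - 0) × (0.2 - 1)/(-1 - 1) = -0.176000
L_2(0.2) = (0.2 - (-2))/(0 - (-2)) × (0.2 - (-1))/(0 - (-1)) × (0.2 - 1)/(0 - 1) = 1.056000
L_3(0.2) = (0.2 - (-2))/(1 - (-2)) × (0.2 - (-1))/(1 - (-1)) × (0.2 - 0)/(1 - 0) = 0.088000

P(0.2) = (-10)×L_0(0.2) + 8×L_1(0.2) + (-6)×L_2(0.2) + (-12)×L_3(0.2)
P(0.2) = -9.120000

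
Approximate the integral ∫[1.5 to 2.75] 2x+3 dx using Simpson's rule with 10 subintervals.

f(x) = 2x+3
a = 1.5, b = 2.75, n = 10
h = (b - a)/n = 0.125000

Simpson's rule: (h/3)[f(x₀) + 4f(x₁) + 2f(x₂) + ... + f(xₙ)]

x_0 = 1.5000, f(x_0) = 6.000000, coefficient = 1
x_1 = 1.6250, f(x_1) = 6.250000, coefficient = 4
x_2 = 1.7500, f(x_2) = 6.500000, coefficient = 2
x_3 = 1.8750, f(x_3) = 6.750000, coefficient = 4
x_4 = 2.0000, f(x_4) = 7.000000, coefficient = 2
x_5 = 2.1250, f(x_5) = 7.250000, coefficient = 4
x_6 = 2.2500, f(x_6) = 7.500000, coefficient = 2
x_7 = 2.3750, f(x_7) = 7.750000, coefficient = 4
x_8 = 2.5000, f(x_8) = 8.000000, coefficient = 2
x_9 = 2.6250, f(x_9) = 8.250000, coefficient = 4
x_10 = 2.7500, f(x_10) = 8.500000, coefficient = 1

I ≈ (0.125000/3) × 217.500000 = 9.062500
Exact value: 9.062500
Error: 0.000000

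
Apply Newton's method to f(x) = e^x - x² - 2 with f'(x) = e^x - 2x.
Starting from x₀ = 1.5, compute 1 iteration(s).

f(x) = e^x - x² - 2
f'(x) = e^x - 2x
x₀ = 1.5

Newton-Raphson formula: x_{n+1} = x_n - f(x_n)/f'(x_n)

Iteration 1:
  f(1.500000) = 0.231689
  f'(1.500000) = 1.481689
  x_1 = 1.500000 - 0.231689/1.481689 = 1.343632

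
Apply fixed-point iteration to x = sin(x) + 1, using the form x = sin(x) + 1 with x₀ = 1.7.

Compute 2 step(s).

Equation: x = sin(x) + 1
Fixed-point form: x = sin(x) + 1
x₀ = 1.7

x_1 = g(1.700000) = 1.991665
x_2 = g(1.991665) = 1.912734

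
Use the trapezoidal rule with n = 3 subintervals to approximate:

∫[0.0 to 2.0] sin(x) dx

f(x) = sin(x)
a = 0.0, b = 2.0, n = 3
h = (b - a)/n = 0.666667

Trapezoidal rule: (h/2)[f(x₀) + 2f(x₁) + 2f(x₂) + ... + f(xₙ)]

x_0 = 0.0000, f(x_0) = 0.000000, coefficient = 1
x_1 = 0.6667, f(x_1) = 0.618370, coefficient = 2
x_2 = 1.3333, f(x_2) = 0.971938, coefficient = 2
x_3 = 2.0000, f(x_3) = 0.909297, coefficient = 1

I ≈ (0.666667/2) × 4.089913 = 1.363304
Exact value: 1.416147
Error: 0.052843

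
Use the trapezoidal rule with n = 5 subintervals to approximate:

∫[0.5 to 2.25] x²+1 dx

f(x) = x²+1
a = 0.5, b = 2.25, n = 5
h = (b - a)/n = 0.350000

Trapezoidal rule: (h/2)[f(x₀) + 2f(x₁) + 2f(x₂) + ... + f(xₙ)]

x_0 = 0.5000, f(x_0) = 1.250000, coefficient = 1
x_1 = 0.8500, f(x_1) = 1.722500, coefficient = 2
x_2 = 1.2000, f(x_2) = 2.440000, coefficient = 2
x_3 = 1.5500, f(x_3) = 3.402500, coefficient = 2
x_4 = 1.9000, f(x_4) = 4.610000, coefficient = 2
x_5 = 2.2500, f(x_5) = 6.062500, coefficient = 1

I ≈ (0.350000/2) × 31.662500 = 5.540937
Exact value: 5.505208
Error: 0.035729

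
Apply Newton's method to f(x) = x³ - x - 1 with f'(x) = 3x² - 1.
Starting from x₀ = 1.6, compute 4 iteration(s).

f(x) = x³ - x - 1
f'(x) = 3x² - 1
x₀ = 1.6

Newton-Raphson formula: x_{n+1} = x_n - f(x_n)/f'(x_n)

Iteration 1:
  f(1.600000) = 1.496000
  f'(1.600000) = 6.680000
  x_1 = 1.600000 - 1.496000/6.680000 = 1.376048
Iteration 2:
  f(1.376048) = 0.229510
  f'(1.376048) = 4.680524
  x_2 = 1.376048 - 0.229510/4.680524 = 1.327013
Iteration 3:
  f(1.327013) = 0.009808
  f'(1.327013) = 4.282890
  x_3 = 1.327013 - 0.009808/4.282890 = 1.324723
Iteration 4:
  f(1.324723) = 0.000021
  f'(1.324723) = 4.264672
  x_4 = 1.324723 - 0.000021/4.264672 = 1.324718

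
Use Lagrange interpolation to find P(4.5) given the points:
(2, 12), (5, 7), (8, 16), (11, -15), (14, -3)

Lagrange interpolation formula:
P(x) = Σ yᵢ × Lᵢ(x)
where Lᵢ(x) = Π_{j≠i} (x - xⱼ)/(xᵢ - xⱼ)

L_0(4.5) = (4.5 - 5)/(2 - 5) × (4.5 - 8)/(2 - 8) × (4.5 - 11)/(2 - 11) × (4.5 - 14)/(2 - 14) = 0.055588
L_1(4.5) = (4.5 - 2)/(5 - 2) × (4.5 - 8)/(5 - 8) × (4.5 - 11)/(5 - 11) × (4.5 - 14)/(5 - 14) = 1.111754
L_2(4.5) = (4.5 - 2)/(8 - 2) × (4.5 - 5)/(8 - 5) × (4.5 - 11)/(8 - 11) × (4.5 - 14)/(8 - 14) = -0.238233
L_3(4.5) = (4.5 - 2)/(11 - 2) × (4.5 - 5)/(11 - 5) × (4.5 - 8)/(11 - 8) × (4.5 - 14)/(11 - 14) = 0.085520
L_4(4.5) = (4.5 - 2)/(14 - 2) × (4.5 - 5)/(14 - 5) × (4.5 - 8)/(14 - 8) × (4.5 - 11)/(14 - 11) = -0.014628

P(4.5) = 12×L_0(4.5) + 7×L_1(4.5) + 16×L_2(4.5) + (-15)×L_3(4.5) + (-3)×L_4(4.5)
P(4.5) = 3.398695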